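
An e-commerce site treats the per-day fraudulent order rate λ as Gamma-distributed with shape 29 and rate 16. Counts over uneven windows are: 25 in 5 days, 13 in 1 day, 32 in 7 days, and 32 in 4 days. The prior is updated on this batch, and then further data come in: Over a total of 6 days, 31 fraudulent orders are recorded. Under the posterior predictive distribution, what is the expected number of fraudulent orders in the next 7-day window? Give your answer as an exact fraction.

Total count: 25 + 13 + 32 + 32 = 102.
Total exposure: 5 + 1 + 7 + 4 = 17 days.
After the first batch: Gamma(29 + 102, 16 + 17) = Gamma(131, 33).
Total count 31 over total exposure 6 days.
After the second batch: Gamma(131 + 31, 33 + 6) = Gamma(162, 39).
Predictive mean over a 7-day window = T·E[λ|data] = 7·162/39 = 378/13.

378/13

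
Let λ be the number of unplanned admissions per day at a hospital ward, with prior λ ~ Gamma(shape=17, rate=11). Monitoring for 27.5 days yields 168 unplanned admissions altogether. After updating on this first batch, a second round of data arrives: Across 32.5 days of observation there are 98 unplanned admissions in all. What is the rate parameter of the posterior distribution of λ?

Total count 168 over total exposure 27.5 days.
After the first batch: Gamma(17 + 168, 11 + 27.5) = Gamma(185, 77/2).
Total count 98 over total exposure 32.5 days.
After the second batch: Gamma(185 + 98, 77/2 + 32.5) = Gamma(283, 71).

71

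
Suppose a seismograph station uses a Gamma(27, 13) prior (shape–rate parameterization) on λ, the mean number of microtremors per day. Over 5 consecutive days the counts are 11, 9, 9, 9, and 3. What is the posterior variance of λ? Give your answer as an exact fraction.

Total count: 11 + 9 + 9 + 9 + 3 = 41.
Total exposure: 5 days.
Gamma(α, β) with Poisson data over total exposure Σt gives posterior Gamma(α+Σx, β+Σt) = Gamma(68, 18).
Posterior variance = α'/β'² = 68/324 = 17/81.

17/81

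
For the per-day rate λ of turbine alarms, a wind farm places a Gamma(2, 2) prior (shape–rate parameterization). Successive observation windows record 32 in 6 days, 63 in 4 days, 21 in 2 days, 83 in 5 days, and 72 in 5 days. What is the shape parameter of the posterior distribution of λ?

Total count: 32 + 63 + 21 + 83 + 72 = 271.
Total exposure: 6 + 4 + 2 + 5 + 5 = 22 days.
By Gamma–Poisson conjugacy, the posterior is Gamma(α + Σx, β + Σt) = Gamma(2 + 271, 2 + 22) = Gamma(273, 24).

273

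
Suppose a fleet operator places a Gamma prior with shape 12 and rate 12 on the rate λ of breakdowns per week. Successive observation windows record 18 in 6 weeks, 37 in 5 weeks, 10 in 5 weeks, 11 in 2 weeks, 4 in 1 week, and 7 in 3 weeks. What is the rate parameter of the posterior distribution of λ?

34

Total count: 18 + 37 + 10 + 11 + 4 + 7 = 87.
Total exposure: 6 + 5 + 5 + 2 + 1 + 3 = 22 weeks.
Gamma(α, β) with Poisson data over total exposure Σt gives posterior Gamma(α+Σx, β+Σt) = Gamma(99, 34).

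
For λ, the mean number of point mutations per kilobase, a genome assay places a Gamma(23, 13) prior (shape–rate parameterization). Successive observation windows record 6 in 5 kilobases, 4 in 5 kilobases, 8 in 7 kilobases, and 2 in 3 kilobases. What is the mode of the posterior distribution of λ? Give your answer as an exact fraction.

14/11

Total count: 6 + 4 + 8 + 2 = 20.
Total exposure: 5 + 5 + 7 + 3 = 20 kilobases.
The Gamma prior is conjugate for the Poisson rate, so λ | data ~ Gamma(23+20, 13+20) = Gamma(43, 33).
Posterior mode = (α'−1)/β' = 42/33 = 14/11.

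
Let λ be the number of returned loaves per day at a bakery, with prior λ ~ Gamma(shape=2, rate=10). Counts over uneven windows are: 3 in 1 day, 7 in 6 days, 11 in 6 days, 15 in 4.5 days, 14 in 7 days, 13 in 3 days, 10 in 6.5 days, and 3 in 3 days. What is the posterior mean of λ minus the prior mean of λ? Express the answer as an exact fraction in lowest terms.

343/235

Total count: 3 + 7 + 11 + 15 + 14 + 13 + 10 + 3 = 76.
Total exposure: 1 + 6 + 6 + 4.5 + 7 + 3 + 6.5 + 3 = 37 days.
The Gamma prior is conjugate for the Poisson rate, so λ | data ~ Gamma(2+76, 10+37) = Gamma(78, 47).
Posterior mean = 78/47 = 78/47; prior mean = 2/10 = 1/5. Difference = 78/47 − 1/5 = 343/235.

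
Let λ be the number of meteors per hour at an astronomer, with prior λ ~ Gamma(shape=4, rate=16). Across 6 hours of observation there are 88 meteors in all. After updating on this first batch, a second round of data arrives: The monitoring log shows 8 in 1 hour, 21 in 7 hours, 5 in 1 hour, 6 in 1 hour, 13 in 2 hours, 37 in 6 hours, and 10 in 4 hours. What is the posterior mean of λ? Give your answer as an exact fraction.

48/11

Total count 88 over total exposure 6 hours.
After the first batch: Gamma(4 + 88, 16 + 6) = Gamma(92, 22).
Total count: 8 + 21 + 5 + 6 + 13 + 37 + 10 = 100.
Total exposure: 1 + 7 + 1 + 1 + 2 + 6 + 4 = 22 hours.
After the second batch: Gamma(92 + 100, 22 + 22) = Gamma(192, 44).
Posterior mean = α'/β' = 192/44 = 48/11.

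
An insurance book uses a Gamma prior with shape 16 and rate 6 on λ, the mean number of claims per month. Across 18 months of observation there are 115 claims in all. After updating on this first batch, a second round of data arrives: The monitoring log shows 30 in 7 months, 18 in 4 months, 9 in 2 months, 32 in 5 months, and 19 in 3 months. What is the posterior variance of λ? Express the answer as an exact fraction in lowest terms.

239/2025

Total count 115 over total exposure 18 months.
After the first batch: Gamma(16 + 115, 6 + 18) = Gamma(131, 24).
Total count: 30 + 18 + 9 + 32 + 19 = 108.
Total exposure: 7 + 4 + 2 + 5 + 3 = 21 months.
After the second batch: Gamma(131 + 108, 24 + 21) = Gamma(239, 45).
Posterior variance = α'/β'² = 239/2025.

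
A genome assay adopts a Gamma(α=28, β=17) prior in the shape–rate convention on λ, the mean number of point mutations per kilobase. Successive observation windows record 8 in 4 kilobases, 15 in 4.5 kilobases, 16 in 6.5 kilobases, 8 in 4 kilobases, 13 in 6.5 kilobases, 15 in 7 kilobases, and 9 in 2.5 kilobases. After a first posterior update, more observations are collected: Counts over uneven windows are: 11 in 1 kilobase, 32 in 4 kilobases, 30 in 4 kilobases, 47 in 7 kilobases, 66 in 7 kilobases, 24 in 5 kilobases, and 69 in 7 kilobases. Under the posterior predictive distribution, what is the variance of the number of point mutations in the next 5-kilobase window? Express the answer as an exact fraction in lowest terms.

179860/7569

Total count: 8 + 15 + 16 + 8 + 13 + 15 + 9 = 84.
Total exposure: 4 + 4.5 + 6.5 + 4 + 6.5 + 7 + 2.5 = 35 kilobases.
After the first batch: Gamma(28 + 84, 17 + 35) = Gamma(112, 52).
Total count: 11 + 32 + 30 + 47 + 66 + 24 + 69 = 279.
Total exposure: 1 + 4 + 4 + 7 + 7 + 5 + 7 = 35 kilobases.
After the second batch: Gamma(112 + 279, 52 + 35) = Gamma(391, 87).
The posterior predictive for a window of length T is Negative Binomial with variance T·α'·(β'+T)/β'² = 5·391·92/7569 = 179860/7569.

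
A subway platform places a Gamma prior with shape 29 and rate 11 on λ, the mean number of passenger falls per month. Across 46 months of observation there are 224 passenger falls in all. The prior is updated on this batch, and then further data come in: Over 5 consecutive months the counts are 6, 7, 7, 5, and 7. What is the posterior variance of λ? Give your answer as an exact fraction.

Total count 224 over total exposure 46 months.
After the first batch: Gamma(29 + 224, 11 + 46) = Gamma(253, 57).
Total count: 6 + 7 + 7 + 5 + 7 = 32.
Total exposure: 5 months.
After the second batch: Gamma(253 + 32, 57 + 5) = Gamma(285, 62).
Posterior variance = α'/β'² = 285/3844.

285/3844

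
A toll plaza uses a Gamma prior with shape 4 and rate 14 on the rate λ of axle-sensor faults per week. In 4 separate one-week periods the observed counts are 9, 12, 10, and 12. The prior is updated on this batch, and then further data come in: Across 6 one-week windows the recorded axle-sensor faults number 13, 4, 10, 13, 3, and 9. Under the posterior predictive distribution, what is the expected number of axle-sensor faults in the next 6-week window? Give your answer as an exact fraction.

99/4

Total count: 9 + 12 + 10 + 12 = 43.
Total exposure: 4 weeks.
After the first batch: Gamma(4 + 43, 14 + 4) = Gamma(47, 18).
Total count: 13 + 4 + 10 + 13 + 3 + 9 = 52.
Total exposure: 6 weeks.
After the second batch: Gamma(47 + 52, 18 + 6) = Gamma(99, 24).
Predictive mean over a 6-week window = T·E[λ|data] = 6·99/24 = 99/4.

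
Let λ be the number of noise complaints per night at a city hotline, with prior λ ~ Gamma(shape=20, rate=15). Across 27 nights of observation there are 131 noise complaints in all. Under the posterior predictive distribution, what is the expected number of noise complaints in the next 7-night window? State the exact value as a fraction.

151/6

Total count 131 over total exposure 27 nights.
The Gamma prior is conjugate for the Poisson rate, so λ | data ~ Gamma(20+131, 15+27) = Gamma(151, 42).
Predictive mean over a 7-night window = T·E[λ|data] = 7·151/42 = 151/6.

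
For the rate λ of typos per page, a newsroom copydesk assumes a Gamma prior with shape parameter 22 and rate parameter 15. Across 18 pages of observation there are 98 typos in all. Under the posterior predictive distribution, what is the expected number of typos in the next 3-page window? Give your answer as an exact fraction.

Total count 98 over total exposure 18 pages.
The Gamma prior is conjugate for the Poisson rate, so λ | data ~ Gamma(22+98, 15+18) = Gamma(120, 33).
Predictive mean over a 3-page window = T·E[λ|data] = 3·120/33 = 120/11.

120/11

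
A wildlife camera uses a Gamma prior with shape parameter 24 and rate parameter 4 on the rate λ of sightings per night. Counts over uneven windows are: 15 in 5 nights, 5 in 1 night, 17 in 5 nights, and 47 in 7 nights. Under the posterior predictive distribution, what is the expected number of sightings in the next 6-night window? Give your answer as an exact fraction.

324/11

Total count: 15 + 5 + 17 + 47 = 84.
Total exposure: 5 + 1 + 5 + 7 = 18 nights.
The Gamma prior is conjugate for the Poisson rate, so λ | data ~ Gamma(24+84, 4+18) = Gamma(108, 22).
Predictive mean over a 6-night window = T·E[λ|data] = 6·108/22 = 324/11.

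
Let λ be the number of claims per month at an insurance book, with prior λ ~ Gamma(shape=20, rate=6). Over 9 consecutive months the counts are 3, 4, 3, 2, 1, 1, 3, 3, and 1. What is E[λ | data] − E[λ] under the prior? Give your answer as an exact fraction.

-3/5

Total count: 3 + 4 + 3 + 2 + 1 + 1 + 3 + 3 + 1 = 21.
Total exposure: 9 months.
By Gamma–Poisson conjugacy, the posterior is Gamma(α + Σx, β + Σt) = Gamma(20 + 21, 6 + 9) = Gamma(41, 15).
Posterior mean = 41/15 = 41/15; prior mean = 20/6 = 10/3. Difference = 41/15 − 10/3 = -3/5.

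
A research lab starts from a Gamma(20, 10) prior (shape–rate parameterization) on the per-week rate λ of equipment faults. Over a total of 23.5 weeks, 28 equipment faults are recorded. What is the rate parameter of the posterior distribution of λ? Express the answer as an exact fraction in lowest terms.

67/2

Total count 28 over total exposure 23.5 weeks.
By Gamma–Poisson conjugacy, the posterior is Gamma(α + Σx, β + Σt) = Gamma(20 + 28, 10 + 23.5) = Gamma(48, 67/2).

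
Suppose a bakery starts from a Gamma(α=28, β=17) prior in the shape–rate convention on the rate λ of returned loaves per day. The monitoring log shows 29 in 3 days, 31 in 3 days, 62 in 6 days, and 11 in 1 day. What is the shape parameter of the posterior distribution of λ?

161

Total count: 29 + 31 + 62 + 11 = 133.
Total exposure: 3 + 3 + 6 + 1 = 13 days.
Gamma(α, β) with Poisson data over total exposure Σt gives posterior Gamma(α+Σx, β+Σt) = Gamma(161, 30).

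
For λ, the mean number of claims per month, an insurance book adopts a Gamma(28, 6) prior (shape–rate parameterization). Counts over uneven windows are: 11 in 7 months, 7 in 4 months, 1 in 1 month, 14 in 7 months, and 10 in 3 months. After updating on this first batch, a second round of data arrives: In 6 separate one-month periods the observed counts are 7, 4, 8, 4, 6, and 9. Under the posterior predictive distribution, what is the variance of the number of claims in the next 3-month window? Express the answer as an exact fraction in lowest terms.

12099/1156

Total count: 11 + 7 + 1 + 14 + 10 = 43.
Total exposure: 7 + 4 + 1 + 7 + 3 = 22 months.
After the first batch: Gamma(28 + 43, 6 + 22) = Gamma(71, 28).
Total count: 7 + 4 + 8 + 4 + 6 + 9 = 38.
Total exposure: 6 months.
After the second batch: Gamma(71 + 38, 28 + 6) = Gamma(109, 34).
The posterior predictive for a window of length T is Negative Binomial with variance T·α'·(β'+T)/β'² = 3·109·37/1156 = 12099/1156.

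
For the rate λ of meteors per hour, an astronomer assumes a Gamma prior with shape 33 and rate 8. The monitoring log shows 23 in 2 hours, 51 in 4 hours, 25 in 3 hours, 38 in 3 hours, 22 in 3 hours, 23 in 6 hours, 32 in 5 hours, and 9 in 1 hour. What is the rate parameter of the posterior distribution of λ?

35

Total count: 23 + 51 + 25 + 38 + 22 + 23 + 32 + 9 = 223.
Total exposure: 2 + 4 + 3 + 3 + 3 + 6 + 5 + 1 = 27 hours.
By Gamma–Poisson conjugacy, the posterior is Gamma(α + Σx, β + Σt) = Gamma(33 + 223, 8 + 27) = Gamma(256, 35).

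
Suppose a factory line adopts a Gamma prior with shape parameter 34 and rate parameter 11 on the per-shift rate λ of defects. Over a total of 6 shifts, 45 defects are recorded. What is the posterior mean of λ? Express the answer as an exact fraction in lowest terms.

Total count 45 over total exposure 6 shifts.
Gamma(α, β) with Poisson data over total exposure Σt gives posterior Gamma(α+Σx, β+Σt) = Gamma(79, 17).
Posterior mean = α'/β' = 79/17.

79/17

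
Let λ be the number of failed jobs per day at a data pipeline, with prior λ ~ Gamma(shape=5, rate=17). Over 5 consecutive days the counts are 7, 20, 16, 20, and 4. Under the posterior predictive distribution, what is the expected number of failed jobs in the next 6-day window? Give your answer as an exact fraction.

216/11

Total count: 7 + 20 + 16 + 20 + 4 = 67.
Total exposure: 5 days.
Gamma(α, β) with Poisson data over total exposure Σt gives posterior Gamma(α+Σx, β+Σt) = Gamma(72, 22).
Predictive mean over a 6-day window = T·E[λ|data] = 6·72/22 = 216/11.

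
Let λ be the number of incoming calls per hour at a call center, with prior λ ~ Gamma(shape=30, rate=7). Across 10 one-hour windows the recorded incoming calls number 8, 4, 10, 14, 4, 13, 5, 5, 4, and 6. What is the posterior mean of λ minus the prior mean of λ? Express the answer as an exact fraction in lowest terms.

Total count: 8 + 4 + 10 + 14 + 4 + 13 + 5 + 5 + 4 + 6 = 73.
Total exposure: 10 hours.
By Gamma–Poisson conjugacy, the posterior is Gamma(α + Σx, β + Σt) = Gamma(30 + 73, 7 + 10) = Gamma(103, 17).
Posterior mean = 103/17 = 103/17; prior mean = 30/7 = 30/7. Difference = 103/17 − 30/7 = 211/119.

211/119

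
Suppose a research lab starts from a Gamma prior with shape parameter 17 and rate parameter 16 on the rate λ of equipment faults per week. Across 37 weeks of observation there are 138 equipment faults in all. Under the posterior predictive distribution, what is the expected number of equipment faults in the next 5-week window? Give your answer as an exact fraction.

775/53

Total count 138 over total exposure 37 weeks.
By Gamma–Poisson conjugacy, the posterior is Gamma(α + Σx, β + Σt) = Gamma(17 + 138, 16 + 37) = Gamma(155, 53).
Predictive mean over a 5-week window = T·E[λ|data] = 5·155/53 = 775/53.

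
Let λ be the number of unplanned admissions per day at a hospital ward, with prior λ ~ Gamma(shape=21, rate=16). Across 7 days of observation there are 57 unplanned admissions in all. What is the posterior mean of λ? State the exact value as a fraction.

78/23

Total count 57 over total exposure 7 days.
Posterior: α' = 21 + 57 = 78, β' = 16 + 7 = 23.
Posterior mean = α'/β' = 78/23.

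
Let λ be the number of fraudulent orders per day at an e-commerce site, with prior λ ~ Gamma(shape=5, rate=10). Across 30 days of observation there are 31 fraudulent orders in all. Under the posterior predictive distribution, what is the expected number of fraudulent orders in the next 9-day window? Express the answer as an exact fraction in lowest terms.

Total count 31 over total exposure 30 days.
By Gamma–Poisson conjugacy, the posterior is Gamma(α + Σx, β + Σt) = Gamma(5 + 31, 10 + 30) = Gamma(36, 40).
Predictive mean over a 9-day window = T·E[λ|data] = 9·36/40 = 81/10.

81/10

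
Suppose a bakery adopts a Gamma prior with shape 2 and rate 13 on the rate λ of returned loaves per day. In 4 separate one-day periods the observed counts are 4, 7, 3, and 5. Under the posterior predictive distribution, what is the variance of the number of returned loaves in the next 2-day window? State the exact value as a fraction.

Total count: 4 + 7 + 3 + 5 = 19.
Total exposure: 4 days.
The Gamma prior is conjugate for the Poisson rate, so λ | data ~ Gamma(2+19, 13+4) = Gamma(21, 17).
The posterior predictive for a window of length T is Negative Binomial with variance T·α'·(β'+T)/β'² = 2·21·19/289 = 798/289.

798/289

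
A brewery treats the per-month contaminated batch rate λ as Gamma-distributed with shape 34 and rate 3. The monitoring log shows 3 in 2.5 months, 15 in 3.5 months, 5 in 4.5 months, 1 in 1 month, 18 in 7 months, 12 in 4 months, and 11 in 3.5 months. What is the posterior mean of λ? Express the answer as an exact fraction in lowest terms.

99/29

Total count: 3 + 15 + 5 + 1 + 18 + 12 + 11 = 65.
Total exposure: 2.5 + 3.5 + 4.5 + 1 + 7 + 4 + 3.5 = 26 months.
Conjugate update: add total count to the shape and total exposure to the rate, giving Gamma(99, 29).
Posterior mean = α'/β' = 99/29.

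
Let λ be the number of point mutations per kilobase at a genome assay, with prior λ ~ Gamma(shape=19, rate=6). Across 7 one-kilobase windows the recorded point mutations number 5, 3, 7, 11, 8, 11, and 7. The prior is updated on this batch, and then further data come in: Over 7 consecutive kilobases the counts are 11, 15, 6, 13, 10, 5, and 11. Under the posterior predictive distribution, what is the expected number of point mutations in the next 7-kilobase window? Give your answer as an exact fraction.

497/10

Total count: 5 + 3 + 7 + 11 + 8 + 11 + 7 = 52.
Total exposure: 7 kilobases.
After the first batch: Gamma(19 + 52, 6 + 7) = Gamma(71, 13).
Total count: 11 + 15 + 6 + 13 + 10 + 5 + 11 = 71.
Total exposure: 7 kilobases.
After the second batch: Gamma(71 + 71, 13 + 7) = Gamma(142, 20).
Predictive mean over a 7-kilobase window = T·E[λ|data] = 7·142/20 = 497/10.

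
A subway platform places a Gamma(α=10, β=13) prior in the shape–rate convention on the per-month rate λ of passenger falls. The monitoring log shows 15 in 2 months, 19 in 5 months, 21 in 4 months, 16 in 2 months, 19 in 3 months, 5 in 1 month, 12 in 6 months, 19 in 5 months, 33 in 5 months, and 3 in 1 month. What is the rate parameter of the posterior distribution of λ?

47

Total count: 15 + 19 + 21 + 16 + 19 + 5 + 12 + 19 + 33 + 3 = 162.
Total exposure: 2 + 5 + 4 + 2 + 3 + 1 + 6 + 5 + 5 + 1 = 34 months.
By Gamma–Poisson conjugacy, the posterior is Gamma(α + Σx, β + Σt) = Gamma(10 + 162, 13 + 34) = Gamma(172, 47).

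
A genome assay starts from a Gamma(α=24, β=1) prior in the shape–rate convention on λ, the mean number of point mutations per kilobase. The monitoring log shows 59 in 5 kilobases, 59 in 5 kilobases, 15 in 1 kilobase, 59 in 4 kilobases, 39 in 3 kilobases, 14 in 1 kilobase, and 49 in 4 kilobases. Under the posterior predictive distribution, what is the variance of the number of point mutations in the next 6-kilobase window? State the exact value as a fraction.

795/8

Total count: 59 + 59 + 15 + 59 + 39 + 14 + 49 = 294.
Total exposure: 5 + 5 + 1 + 4 + 3 + 1 + 4 = 23 kilobases.
The Gamma prior is conjugate for the Poisson rate, so λ | data ~ Gamma(24+294, 1+23) = Gamma(318, 24).
The posterior predictive for a window of length T is Negative Binomial with variance T·α'·(β'+T)/β'² = 6·318·30/576 = 795/8.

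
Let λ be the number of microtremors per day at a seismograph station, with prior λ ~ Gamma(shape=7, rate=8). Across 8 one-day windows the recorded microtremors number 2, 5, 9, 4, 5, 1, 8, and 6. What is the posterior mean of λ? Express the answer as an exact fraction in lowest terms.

47/16

Total count: 2 + 5 + 9 + 4 + 5 + 1 + 8 + 6 = 40.
Total exposure: 8 days.
Conjugate update: add total count to the shape and total exposure to the rate, giving Gamma(47, 16).
Posterior mean = α'/β' = 47/16.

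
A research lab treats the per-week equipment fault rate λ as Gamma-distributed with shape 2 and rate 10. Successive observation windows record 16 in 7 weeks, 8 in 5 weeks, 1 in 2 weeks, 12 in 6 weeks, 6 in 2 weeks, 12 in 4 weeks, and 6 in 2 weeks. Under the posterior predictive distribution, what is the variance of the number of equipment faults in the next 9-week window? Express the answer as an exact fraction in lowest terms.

Total count: 16 + 8 + 1 + 12 + 6 + 12 + 6 = 61.
Total exposure: 7 + 5 + 2 + 6 + 2 + 4 + 2 = 28 weeks.
By Gamma–Poisson conjugacy, the posterior is Gamma(α + Σx, β + Σt) = Gamma(2 + 61, 10 + 28) = Gamma(63, 38).
The posterior predictive for a window of length T is Negative Binomial with variance T·α'·(β'+T)/β'² = 9·63·47/1444 = 26649/1444.

26649/1444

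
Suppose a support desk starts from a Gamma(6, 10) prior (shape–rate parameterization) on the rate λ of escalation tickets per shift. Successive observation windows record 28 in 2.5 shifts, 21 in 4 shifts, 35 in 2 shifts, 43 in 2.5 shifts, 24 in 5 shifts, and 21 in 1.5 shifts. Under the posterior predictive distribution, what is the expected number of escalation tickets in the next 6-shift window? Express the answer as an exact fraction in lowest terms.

2136/55

Total count: 28 + 21 + 35 + 43 + 24 + 21 = 172.
Total exposure: 2.5 + 4 + 2 + 2.5 + 5 + 1.5 = 17.5 shifts.
Gamma(α, β) with Poisson data over total exposure Σt gives posterior Gamma(α+Σx, β+Σt) = Gamma(178, 55/2).
Predictive mean over a 6-shift window = T·E[λ|data] = 6·178/(55/2) = 2136/55.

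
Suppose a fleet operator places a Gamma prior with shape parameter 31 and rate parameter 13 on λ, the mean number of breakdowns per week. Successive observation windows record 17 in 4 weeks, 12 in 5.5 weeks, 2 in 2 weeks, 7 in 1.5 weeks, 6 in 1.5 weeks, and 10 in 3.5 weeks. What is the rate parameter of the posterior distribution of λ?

31

Total count: 17 + 12 + 2 + 7 + 6 + 10 = 54.
Total exposure: 4 + 5.5 + 2 + 1.5 + 1.5 + 3.5 = 18 weeks.
By Gamma–Poisson conjugacy, the posterior is Gamma(α + Σx, β + Σt) = Gamma(31 + 54, 13 + 18) = Gamma(85, 31).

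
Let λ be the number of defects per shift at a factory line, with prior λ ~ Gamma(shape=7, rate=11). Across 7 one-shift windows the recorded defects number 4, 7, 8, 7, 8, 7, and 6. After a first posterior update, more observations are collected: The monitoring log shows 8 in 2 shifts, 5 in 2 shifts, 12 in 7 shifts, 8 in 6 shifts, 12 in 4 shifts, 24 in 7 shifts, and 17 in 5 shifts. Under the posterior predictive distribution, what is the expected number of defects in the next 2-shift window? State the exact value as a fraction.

Total count: 4 + 7 + 8 + 7 + 8 + 7 + 6 = 47.
Total exposure: 7 shifts.
After the first batch: Gamma(7 + 47, 11 + 7) = Gamma(54, 18).
Total count: 8 + 5 + 12 + 8 + 12 + 24 + 17 = 86.
Total exposure: 2 + 2 + 7 + 6 + 4 + 7 + 5 = 33 shifts.
After the second batch: Gamma(54 + 86, 18 + 33) = Gamma(140, 51).
Predictive mean over a 2-shift window = T·E[λ|data] = 2·140/51 = 280/51.

280/51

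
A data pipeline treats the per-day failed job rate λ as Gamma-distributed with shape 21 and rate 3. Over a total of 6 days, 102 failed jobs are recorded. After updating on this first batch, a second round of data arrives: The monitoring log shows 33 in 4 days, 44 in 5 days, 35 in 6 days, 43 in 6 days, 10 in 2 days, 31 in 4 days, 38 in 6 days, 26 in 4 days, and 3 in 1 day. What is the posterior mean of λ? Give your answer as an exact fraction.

Total count 102 over total exposure 6 days.
After the first batch: Gamma(21 + 102, 3 + 6) = Gamma(123, 9).
Total count: 33 + 44 + 35 + 43 + 10 + 31 + 38 + 26 + 3 = 263.
Total exposure: 4 + 5 + 6 + 6 + 2 + 4 + 6 + 4 + 1 = 38 days.
After the second batch: Gamma(123 + 263, 9 + 38) = Gamma(386, 47).
Posterior mean = α'/β' = 386/47.

386/47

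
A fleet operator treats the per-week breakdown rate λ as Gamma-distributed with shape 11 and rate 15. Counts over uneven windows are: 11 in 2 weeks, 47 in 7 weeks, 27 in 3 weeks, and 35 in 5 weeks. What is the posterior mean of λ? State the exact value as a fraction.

131/32

Total count: 11 + 47 + 27 + 35 = 120.
Total exposure: 2 + 7 + 3 + 5 = 17 weeks.
Gamma(α, β) with Poisson data over total exposure Σt gives posterior Gamma(α+Σx, β+Σt) = Gamma(131, 32).
Posterior mean = α'/β' = 131/32.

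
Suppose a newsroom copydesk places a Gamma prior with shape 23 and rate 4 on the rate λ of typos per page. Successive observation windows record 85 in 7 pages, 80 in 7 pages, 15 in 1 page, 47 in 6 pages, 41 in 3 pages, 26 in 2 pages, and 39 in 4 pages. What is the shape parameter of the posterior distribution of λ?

Total count: 85 + 80 + 15 + 47 + 41 + 26 + 39 = 333.
Total exposure: 7 + 7 + 1 + 6 + 3 + 2 + 4 = 30 pages.
Posterior: α' = 23 + 333 = 356, β' = 4 + 30 = 34.

356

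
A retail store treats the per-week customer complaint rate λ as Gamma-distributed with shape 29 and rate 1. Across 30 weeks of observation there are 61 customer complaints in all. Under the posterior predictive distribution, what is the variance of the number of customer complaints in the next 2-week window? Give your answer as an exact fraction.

5940/961

Total count 61 over total exposure 30 weeks.
Gamma(α, β) with Poisson data over total exposure Σt gives posterior Gamma(α+Σx, β+Σt) = Gamma(90, 31).
The posterior predictive for a window of length T is Negative Binomial with variance T·α'·(β'+T)/β'² = 2·90·33/961 = 5940/961.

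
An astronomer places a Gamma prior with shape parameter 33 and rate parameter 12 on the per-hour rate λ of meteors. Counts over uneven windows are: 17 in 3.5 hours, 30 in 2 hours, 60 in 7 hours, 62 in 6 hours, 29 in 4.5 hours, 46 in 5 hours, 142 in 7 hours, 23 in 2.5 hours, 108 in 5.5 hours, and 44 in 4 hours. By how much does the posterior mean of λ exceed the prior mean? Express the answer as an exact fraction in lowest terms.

1727/236

Total count: 17 + 30 + 60 + 62 + 29 + 46 + 142 + 23 + 108 + 44 = 561.
Total exposure: 3.5 + 2 + 7 + 6 + 4.5 + 5 + 7 + 2.5 + 5.5 + 4 = 47 hours.
Gamma(α, β) with Poisson data over total exposure Σt gives posterior Gamma(α+Σx, β+Σt) = Gamma(594, 59).
Posterior mean = 594/59 = 594/59; prior mean = 33/12 = 11/4. Difference = 594/59 − 11/4 = 1727/236.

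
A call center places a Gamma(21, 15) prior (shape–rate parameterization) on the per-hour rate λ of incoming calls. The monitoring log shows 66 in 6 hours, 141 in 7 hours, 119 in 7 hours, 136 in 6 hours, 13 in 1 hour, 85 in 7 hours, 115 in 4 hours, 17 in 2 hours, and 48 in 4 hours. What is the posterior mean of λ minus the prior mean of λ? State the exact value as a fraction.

Total count: 66 + 141 + 119 + 136 + 13 + 85 + 115 + 17 + 48 = 740.
Total exposure: 6 + 7 + 7 + 6 + 1 + 7 + 4 + 2 + 4 = 44 hours.
Posterior: α' = 21 + 740 = 761, β' = 15 + 44 = 59.
Posterior mean = 761/59 = 761/59; prior mean = 21/15 = 7/5. Difference = 761/59 − 7/5 = 3392/295.

3392/295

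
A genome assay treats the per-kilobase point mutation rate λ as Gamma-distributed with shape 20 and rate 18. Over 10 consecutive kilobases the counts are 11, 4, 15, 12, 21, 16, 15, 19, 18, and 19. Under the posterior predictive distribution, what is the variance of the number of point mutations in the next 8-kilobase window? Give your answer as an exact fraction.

3060/49

Total count: 11 + 4 + 15 + 12 + 21 + 16 + 15 + 19 + 18 + 19 = 150.
Total exposure: 10 kilobases.
Posterior: α' = 20 + 150 = 170, β' = 18 + 10 = 28.
The posterior predictive for a window of length T is Negative Binomial with variance T·α'·(β'+T)/β'² = 8·170·36/784 = 3060/49.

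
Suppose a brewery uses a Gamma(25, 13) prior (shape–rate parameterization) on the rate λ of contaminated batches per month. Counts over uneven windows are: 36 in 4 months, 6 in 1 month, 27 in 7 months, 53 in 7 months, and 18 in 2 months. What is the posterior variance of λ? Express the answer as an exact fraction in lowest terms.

165/1156

Total count: 36 + 6 + 27 + 53 + 18 = 140.
Total exposure: 4 + 1 + 7 + 7 + 2 = 21 months.
Conjugate update: add total count to the shape and total exposure to the rate, giving Gamma(165, 34).
Posterior variance = α'/β'² = 165/1156.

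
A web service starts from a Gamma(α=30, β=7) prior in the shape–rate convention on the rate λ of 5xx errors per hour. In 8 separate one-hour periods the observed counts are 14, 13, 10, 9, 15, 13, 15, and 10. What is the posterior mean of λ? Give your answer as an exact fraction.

Total count: 14 + 13 + 10 + 9 + 15 + 13 + 15 + 10 = 99.
Total exposure: 8 hours.
Gamma(α, β) with Poisson data over total exposure Σt gives posterior Gamma(α+Σx, β+Σt) = Gamma(129, 15).
Posterior mean = α'/β' = 129/15 = 43/5.

43/5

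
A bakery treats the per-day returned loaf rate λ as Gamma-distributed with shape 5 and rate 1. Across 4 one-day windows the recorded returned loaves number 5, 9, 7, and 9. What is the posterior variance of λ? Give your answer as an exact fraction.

Total count: 5 + 9 + 7 + 9 = 30.
Total exposure: 4 days.
The Gamma prior is conjugate for the Poisson rate, so λ | data ~ Gamma(5+30, 1+4) = Gamma(35, 5).
Posterior variance = α'/β'² = 35/25 = 7/5.

7/5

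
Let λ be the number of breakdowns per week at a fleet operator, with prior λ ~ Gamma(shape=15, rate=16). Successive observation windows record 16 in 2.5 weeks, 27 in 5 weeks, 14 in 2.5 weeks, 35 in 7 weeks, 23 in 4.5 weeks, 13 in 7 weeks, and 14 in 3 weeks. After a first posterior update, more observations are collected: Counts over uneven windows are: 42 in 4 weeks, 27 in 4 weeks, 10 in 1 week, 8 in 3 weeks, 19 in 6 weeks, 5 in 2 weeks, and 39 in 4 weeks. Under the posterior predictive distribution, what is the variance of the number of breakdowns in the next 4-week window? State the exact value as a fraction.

370856/20449

Total count: 16 + 27 + 14 + 35 + 23 + 13 + 14 = 142.
Total exposure: 2.5 + 5 + 2.5 + 7 + 4.5 + 7 + 3 = 31.5 weeks.
After the first batch: Gamma(15 + 142, 16 + 31.5) = Gamma(157, 95/2).
Total count: 42 + 27 + 10 + 8 + 19 + 5 + 39 = 150.
Total exposure: 4 + 4 + 1 + 3 + 6 + 2 + 4 = 24 weeks.
After the second batch: Gamma(157 + 150, 95/2 + 24) = Gamma(307, 143/2).
The posterior predictive for a window of length T is Negative Binomial with variance T·α'·(β'+T)/β'² = 4·307·(151/2)/(20449/4) = 370856/20449.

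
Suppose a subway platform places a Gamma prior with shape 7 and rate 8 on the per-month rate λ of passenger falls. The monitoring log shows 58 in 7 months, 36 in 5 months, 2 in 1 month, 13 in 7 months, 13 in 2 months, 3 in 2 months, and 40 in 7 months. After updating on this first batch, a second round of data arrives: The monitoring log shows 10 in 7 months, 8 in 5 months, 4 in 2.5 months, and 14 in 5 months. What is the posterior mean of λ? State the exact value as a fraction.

Total count: 58 + 36 + 2 + 13 + 13 + 3 + 40 = 165.
Total exposure: 7 + 5 + 1 + 7 + 2 + 2 + 7 = 31 months.
After the first batch: Gamma(7 + 165, 8 + 31) = Gamma(172, 39).
Total count: 10 + 8 + 4 + 14 = 36.
Total exposure: 7 + 5 + 2.5 + 5 = 19.5 months.
After the second batch: Gamma(172 + 36, 39 + 19.5) = Gamma(208, 117/2).
Posterior mean = α'/β' = 208/(117/2) = 32/9.

32/9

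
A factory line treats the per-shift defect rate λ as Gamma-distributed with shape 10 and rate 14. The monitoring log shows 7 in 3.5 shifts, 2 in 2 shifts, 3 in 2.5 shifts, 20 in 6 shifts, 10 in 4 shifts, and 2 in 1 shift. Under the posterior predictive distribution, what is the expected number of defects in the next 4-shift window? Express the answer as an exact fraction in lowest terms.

72/11

Total count: 7 + 2 + 3 + 20 + 10 + 2 = 44.
Total exposure: 3.5 + 2 + 2.5 + 6 + 4 + 1 = 19 shifts.
The Gamma prior is conjugate for the Poisson rate, so λ | data ~ Gamma(10+44, 14+19) = Gamma(54, 33).
Predictive mean over a 4-shift window = T·E[λ|data] = 4·54/33 = 72/11.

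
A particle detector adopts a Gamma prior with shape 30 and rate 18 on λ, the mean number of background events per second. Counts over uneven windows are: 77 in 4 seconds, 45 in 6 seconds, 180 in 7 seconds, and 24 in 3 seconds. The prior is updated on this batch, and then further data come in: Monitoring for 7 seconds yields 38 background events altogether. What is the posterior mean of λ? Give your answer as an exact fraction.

Total count: 77 + 45 + 180 + 24 = 326.
Total exposure: 4 + 6 + 7 + 3 = 20 seconds.
After the first batch: Gamma(30 + 326, 18 + 20) = Gamma(356, 38).
Total count 38 over total exposure 7 seconds.
After the second batch: Gamma(356 + 38, 38 + 7) = Gamma(394, 45).
Posterior mean = α'/β' = 394/45.

394/45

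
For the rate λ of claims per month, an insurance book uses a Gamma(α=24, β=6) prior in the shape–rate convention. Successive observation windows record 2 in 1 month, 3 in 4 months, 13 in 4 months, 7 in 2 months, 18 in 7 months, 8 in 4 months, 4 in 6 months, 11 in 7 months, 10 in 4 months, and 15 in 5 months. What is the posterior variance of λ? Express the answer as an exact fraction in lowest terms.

Total count: 2 + 3 + 13 + 7 + 18 + 8 + 4 + 11 + 10 + 15 = 91.
Total exposure: 1 + 4 + 4 + 2 + 7 + 4 + 6 + 7 + 4 + 5 = 44 months.
By Gamma–Poisson conjugacy, the posterior is Gamma(α + Σx, β + Σt) = Gamma(24 + 91, 6 + 44) = Gamma(115, 50).
Posterior variance = α'/β'² = 115/2500 = 23/500.

23/500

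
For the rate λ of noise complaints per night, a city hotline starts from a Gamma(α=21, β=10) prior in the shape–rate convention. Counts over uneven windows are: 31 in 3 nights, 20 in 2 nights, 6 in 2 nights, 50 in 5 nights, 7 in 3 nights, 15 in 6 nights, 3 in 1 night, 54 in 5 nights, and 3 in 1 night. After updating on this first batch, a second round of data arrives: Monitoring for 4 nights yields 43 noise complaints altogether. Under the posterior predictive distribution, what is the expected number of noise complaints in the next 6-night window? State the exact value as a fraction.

Total count: 31 + 20 + 6 + 50 + 7 + 15 + 3 + 54 + 3 = 189.
Total exposure: 3 + 2 + 2 + 5 + 3 + 6 + 1 + 5 + 1 = 28 nights.
After the first batch: Gamma(21 + 189, 10 + 28) = Gamma(210, 38).
Total count 43 over total exposure 4 nights.
After the second batch: Gamma(210 + 43, 38 + 4) = Gamma(253, 42).
Predictive mean over a 6-night window = T·E[λ|data] = 6·253/42 = 253/7.

253/7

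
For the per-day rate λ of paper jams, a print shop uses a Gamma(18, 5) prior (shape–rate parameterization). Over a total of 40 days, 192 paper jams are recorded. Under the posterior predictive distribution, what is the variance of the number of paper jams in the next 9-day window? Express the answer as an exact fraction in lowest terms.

252/5

Total count 192 over total exposure 40 days.
Posterior: α' = 18 + 192 = 210, β' = 5 + 40 = 45.
The posterior predictive for a window of length T is Negative Binomial with variance T·α'·(β'+T)/β'² = 9·210·54/2025 = 252/5.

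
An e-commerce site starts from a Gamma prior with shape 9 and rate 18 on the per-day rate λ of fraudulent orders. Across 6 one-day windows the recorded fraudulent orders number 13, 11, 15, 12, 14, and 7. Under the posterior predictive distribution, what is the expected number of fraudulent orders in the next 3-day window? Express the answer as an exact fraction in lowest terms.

Total count: 13 + 11 + 15 + 12 + 14 + 7 = 72.
Total exposure: 6 days.
Conjugate update: add total count to the shape and total exposure to the rate, giving Gamma(81, 24).
Predictive mean over a 3-day window = T·E[λ|data] = 3·81/24 = 81/8.

81/8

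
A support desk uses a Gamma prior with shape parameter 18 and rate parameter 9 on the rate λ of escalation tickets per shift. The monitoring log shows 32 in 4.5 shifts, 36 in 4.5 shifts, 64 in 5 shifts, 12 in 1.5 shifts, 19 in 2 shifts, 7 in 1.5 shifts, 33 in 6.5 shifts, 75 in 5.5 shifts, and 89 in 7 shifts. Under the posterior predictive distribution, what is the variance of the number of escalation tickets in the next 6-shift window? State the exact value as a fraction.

Total count: 32 + 36 + 64 + 12 + 19 + 7 + 33 + 75 + 89 = 367.
Total exposure: 4.5 + 4.5 + 5 + 1.5 + 2 + 1.5 + 6.5 + 5.5 + 7 = 38 shifts.
The Gamma prior is conjugate for the Poisson rate, so λ | data ~ Gamma(18+367, 9+38) = Gamma(385, 47).
The posterior predictive for a window of length T is Negative Binomial with variance T·α'·(β'+T)/β'² = 6·385·53/2209 = 122430/2209.

122430/2209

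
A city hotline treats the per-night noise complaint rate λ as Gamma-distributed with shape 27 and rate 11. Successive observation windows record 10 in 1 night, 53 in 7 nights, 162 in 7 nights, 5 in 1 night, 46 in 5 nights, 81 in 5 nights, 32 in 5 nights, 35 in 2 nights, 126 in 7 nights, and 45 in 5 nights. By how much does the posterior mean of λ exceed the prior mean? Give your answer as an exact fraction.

Total count: 10 + 53 + 162 + 5 + 46 + 81 + 32 + 35 + 126 + 45 = 595.
Total exposure: 1 + 7 + 7 + 1 + 5 + 5 + 5 + 2 + 7 + 5 = 45 nights.
Conjugate update: add total count to the shape and total exposure to the rate, giving Gamma(622, 56).
Posterior mean = 622/56 = 311/28; prior mean = 27/11 = 27/11. Difference = 311/28 − 27/11 = 2665/308.

2665/308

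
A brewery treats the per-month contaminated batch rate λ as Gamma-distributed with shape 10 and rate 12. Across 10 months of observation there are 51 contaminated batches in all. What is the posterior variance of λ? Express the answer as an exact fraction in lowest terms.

Total count 51 over total exposure 10 months.
Gamma(α, β) with Poisson data over total exposure Σt gives posterior Gamma(α+Σx, β+Σt) = Gamma(61, 22).
Posterior variance = α'/β'² = 61/484.

61/484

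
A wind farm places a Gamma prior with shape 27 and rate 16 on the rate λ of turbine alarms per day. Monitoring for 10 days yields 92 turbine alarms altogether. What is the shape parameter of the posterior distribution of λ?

119

Total count 92 over total exposure 10 days.
Gamma(α, β) with Poisson data over total exposure Σt gives posterior Gamma(α+Σx, β+Σt) = Gamma(119, 26).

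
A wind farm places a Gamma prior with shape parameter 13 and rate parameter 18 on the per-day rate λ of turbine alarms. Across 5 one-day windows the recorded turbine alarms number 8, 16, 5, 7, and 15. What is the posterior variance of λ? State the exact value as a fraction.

Total count: 8 + 16 + 5 + 7 + 15 = 51.
Total exposure: 5 days.
Posterior: α' = 13 + 51 = 64, β' = 18 + 5 = 23.
Posterior variance = α'/β'² = 64/529.

64/529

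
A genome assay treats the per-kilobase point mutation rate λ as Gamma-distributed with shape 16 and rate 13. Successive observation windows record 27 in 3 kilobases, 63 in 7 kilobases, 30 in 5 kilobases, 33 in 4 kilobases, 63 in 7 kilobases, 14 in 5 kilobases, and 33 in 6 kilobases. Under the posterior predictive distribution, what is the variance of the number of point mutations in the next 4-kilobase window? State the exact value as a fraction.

15066/625

Total count: 27 + 63 + 30 + 33 + 63 + 14 + 33 = 263.
Total exposure: 3 + 7 + 5 + 4 + 7 + 5 + 6 = 37 kilobases.
Posterior: α' = 16 + 263 = 279, β' = 13 + 37 = 50.
The posterior predictive for a window of length T is Negative Binomial with variance T·α'·(β'+T)/β'² = 4·279·54/2500 = 15066/625.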